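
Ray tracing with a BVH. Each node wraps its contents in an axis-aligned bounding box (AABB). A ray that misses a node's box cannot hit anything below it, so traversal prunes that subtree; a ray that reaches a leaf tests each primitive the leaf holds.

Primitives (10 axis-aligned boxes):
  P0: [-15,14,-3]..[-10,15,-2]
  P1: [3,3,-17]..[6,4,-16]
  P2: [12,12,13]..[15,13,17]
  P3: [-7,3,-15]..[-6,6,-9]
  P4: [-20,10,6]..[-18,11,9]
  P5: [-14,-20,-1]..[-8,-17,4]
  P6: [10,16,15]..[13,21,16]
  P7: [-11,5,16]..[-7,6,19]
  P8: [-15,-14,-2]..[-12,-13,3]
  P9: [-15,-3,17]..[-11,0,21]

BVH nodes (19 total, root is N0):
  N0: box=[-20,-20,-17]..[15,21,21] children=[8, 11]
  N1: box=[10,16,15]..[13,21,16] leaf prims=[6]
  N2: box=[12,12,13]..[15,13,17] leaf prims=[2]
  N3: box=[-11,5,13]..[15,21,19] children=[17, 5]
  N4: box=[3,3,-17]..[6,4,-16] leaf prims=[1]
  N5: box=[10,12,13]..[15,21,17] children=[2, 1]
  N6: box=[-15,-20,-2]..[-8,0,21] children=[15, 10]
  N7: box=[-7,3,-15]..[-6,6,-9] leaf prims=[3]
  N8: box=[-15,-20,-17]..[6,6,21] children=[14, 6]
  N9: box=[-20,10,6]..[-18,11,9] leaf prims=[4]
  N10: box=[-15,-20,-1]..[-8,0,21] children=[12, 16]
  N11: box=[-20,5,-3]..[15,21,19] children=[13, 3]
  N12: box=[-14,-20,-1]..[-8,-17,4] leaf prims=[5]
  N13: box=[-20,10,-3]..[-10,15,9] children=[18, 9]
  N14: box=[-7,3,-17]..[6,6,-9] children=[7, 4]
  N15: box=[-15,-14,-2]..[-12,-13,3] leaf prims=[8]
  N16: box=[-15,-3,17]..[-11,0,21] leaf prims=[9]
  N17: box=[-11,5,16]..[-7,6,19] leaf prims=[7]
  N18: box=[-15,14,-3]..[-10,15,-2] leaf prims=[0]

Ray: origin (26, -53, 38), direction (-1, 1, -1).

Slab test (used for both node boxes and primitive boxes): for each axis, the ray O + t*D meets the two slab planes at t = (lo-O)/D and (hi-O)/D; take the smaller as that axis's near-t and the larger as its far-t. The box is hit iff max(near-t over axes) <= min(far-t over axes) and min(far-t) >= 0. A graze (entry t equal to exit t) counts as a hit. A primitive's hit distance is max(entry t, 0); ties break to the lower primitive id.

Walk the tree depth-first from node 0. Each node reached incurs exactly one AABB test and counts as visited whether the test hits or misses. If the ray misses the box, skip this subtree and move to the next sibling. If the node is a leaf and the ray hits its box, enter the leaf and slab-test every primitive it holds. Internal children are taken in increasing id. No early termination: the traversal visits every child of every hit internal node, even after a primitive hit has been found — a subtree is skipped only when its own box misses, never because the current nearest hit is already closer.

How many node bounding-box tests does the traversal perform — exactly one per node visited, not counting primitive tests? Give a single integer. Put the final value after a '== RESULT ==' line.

Traverse from the root:
N0 x:[11,46] y:[33,74] z:[17,55] -> hit [33,46], descend [8, 11]
  N8 x:[20,41] y:[33,59] z:[17,55] -> hit [33,41], descend [6, 14]
    N6 x:[34,41] y:[33,53] z:[17,40] -> hit [34,40], descend [10, 15]
      N10 x:[34,41] y:[33,53] z:[17,39] -> hit [34,39], descend [12, 16]
        N12 x:[34,40] y:[33,36] z:[34,39] -> hit [34,36] leaf, test {P5@t=34}
        N16 x:[37,41] y:[50,53] z:[17,21] -> miss, prune
      N15 x:[38,41] y:[39,40] z:[35,40] -> hit [39,40] leaf, test {P8@t=39}
    N14 x:[20,33] y:[56,59] z:[47,55] -> miss, prune
  N11 x:[11,46] y:[58,74] z:[19,41] -> miss, prune

order=[0, 8, 6, 10, 12, 16, 15, 14, 11]  |boxes|=9  |leaves|=2  hit=P5

== RESULT ==
9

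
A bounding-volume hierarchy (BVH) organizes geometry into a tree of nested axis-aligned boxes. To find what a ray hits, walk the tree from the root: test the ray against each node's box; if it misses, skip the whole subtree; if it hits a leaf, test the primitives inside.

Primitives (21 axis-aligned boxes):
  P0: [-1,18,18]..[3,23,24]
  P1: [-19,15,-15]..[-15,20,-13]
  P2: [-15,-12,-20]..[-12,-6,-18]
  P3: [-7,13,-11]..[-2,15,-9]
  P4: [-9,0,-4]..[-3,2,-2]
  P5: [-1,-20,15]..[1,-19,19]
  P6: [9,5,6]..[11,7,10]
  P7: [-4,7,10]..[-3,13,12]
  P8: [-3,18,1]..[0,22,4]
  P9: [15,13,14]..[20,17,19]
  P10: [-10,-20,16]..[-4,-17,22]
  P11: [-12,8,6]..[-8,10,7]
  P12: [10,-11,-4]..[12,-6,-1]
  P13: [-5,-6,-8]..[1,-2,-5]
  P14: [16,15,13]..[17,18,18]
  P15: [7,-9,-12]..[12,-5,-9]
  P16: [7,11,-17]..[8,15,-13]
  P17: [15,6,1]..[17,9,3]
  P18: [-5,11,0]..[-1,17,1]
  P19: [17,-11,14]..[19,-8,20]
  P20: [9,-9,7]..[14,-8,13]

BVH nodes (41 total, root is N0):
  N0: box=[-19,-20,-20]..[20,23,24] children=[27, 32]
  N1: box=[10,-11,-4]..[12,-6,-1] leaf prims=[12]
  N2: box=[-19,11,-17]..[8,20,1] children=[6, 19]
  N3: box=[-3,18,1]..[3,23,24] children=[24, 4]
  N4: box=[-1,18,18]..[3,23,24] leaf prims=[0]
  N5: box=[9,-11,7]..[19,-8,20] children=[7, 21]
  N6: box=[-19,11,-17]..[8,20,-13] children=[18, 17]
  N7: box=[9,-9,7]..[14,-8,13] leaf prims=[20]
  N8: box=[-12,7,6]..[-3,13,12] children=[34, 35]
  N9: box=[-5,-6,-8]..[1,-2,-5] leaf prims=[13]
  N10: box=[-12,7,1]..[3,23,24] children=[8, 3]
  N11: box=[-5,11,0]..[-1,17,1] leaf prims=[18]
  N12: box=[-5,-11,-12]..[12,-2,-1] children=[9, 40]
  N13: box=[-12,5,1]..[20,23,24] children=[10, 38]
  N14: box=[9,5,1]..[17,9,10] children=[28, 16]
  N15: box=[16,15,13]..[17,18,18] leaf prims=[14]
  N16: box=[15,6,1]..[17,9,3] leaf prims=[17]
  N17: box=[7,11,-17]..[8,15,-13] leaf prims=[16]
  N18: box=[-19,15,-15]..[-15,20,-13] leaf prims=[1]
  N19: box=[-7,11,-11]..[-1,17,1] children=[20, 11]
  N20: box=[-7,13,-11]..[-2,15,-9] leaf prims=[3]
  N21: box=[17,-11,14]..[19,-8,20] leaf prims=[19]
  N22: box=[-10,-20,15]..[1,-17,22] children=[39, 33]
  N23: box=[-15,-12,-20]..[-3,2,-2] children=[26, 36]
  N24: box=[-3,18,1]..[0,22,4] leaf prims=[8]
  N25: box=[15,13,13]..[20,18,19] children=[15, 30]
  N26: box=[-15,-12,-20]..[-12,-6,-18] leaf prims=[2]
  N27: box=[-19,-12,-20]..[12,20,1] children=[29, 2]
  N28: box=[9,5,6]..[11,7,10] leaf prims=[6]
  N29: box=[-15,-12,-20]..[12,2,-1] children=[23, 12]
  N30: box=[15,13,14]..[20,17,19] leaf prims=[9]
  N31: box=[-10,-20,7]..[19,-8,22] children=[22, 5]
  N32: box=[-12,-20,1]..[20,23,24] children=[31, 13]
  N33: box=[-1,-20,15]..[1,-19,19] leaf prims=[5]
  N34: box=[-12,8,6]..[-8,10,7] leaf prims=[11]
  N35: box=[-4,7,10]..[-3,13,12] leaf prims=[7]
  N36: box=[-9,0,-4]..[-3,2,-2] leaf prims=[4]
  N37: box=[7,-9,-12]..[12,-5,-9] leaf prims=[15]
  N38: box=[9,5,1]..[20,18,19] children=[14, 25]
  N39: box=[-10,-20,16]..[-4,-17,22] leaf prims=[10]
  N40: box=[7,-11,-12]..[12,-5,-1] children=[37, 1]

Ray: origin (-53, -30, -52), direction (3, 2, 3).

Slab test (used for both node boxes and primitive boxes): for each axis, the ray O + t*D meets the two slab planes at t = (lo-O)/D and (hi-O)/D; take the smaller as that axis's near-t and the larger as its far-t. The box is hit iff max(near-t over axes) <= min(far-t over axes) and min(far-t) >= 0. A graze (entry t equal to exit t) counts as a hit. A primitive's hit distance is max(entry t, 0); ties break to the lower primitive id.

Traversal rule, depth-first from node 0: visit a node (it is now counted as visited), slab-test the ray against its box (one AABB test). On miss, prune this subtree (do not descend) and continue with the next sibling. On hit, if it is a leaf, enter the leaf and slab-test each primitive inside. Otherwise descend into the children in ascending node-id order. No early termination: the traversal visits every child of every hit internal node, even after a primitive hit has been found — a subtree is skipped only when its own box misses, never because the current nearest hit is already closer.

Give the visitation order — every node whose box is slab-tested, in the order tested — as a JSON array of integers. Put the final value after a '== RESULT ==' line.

Trace the traversal:
N0 x:[34/3,73/3] y:[5,53/2] z:[32/3,76/3] -> hit [34/3,73/3], descend [27, 32]
  N27 x:[34/3,65/3] y:[9,25] z:[32/3,53/3] -> hit [34/3,53/3], descend [2, 29]
    N2 x:[34/3,61/3] y:[41/2,25] z:[35/3,53/3] -> miss, prune
    N29 x:[38/3,65/3] y:[9,16] z:[32/3,17] -> hit [38/3,16], descend [12, 23]
      N12 x:[16,65/3] y:[19/2,14] z:[40/3,17] -> miss, prune
      N23 x:[38/3,50/3] y:[9,16] z:[32/3,50/3] -> hit [38/3,16], descend [26, 36]
        N26 x:[38/3,41/3] y:[9,12] z:[32/3,34/3] -> miss, prune
        N36 x:[44/3,50/3] y:[15,16] z:[16,50/3] -> hit [16,16] leaf, test {P4@t=16}
  N32 x:[41/3,73/3] y:[5,53/2] z:[53/3,76/3] -> hit [53/3,73/3], descend [13, 31]
    N13 x:[41/3,73/3] y:[35/2,53/2] z:[53/3,76/3] -> hit [53/3,73/3], descend [10, 38]
      N10 x:[41/3,56/3] y:[37/2,53/2] z:[53/3,76/3] -> hit [37/2,56/3], descend [3, 8]
        N3 x:[50/3,56/3] y:[24,53/2] z:[53/3,76/3] -> miss, prune
        N8 x:[41/3,50/3] y:[37/2,43/2] z:[58/3,64/3] -> miss, prune
      N38 x:[62/3,73/3] y:[35/2,24] z:[53/3,71/3] -> hit [62/3,71/3], descend [14, 25]
        N14 x:[62/3,70/3] y:[35/2,39/2] z:[53/3,62/3] -> miss, prune
        N25 x:[68/3,73/3] y:[43/2,24] z:[65/3,71/3] -> hit [68/3,71/3], descend [15, 30]
          N15 x:[23,70/3] y:[45/2,24] z:[65/3,70/3] -> hit [23,70/3] leaf, test {P14@t=23}
          N30 x:[68/3,73/3] y:[43/2,47/2] z:[22,71/3] -> hit [68/3,47/2] leaf, test {P9@t=68/3}
    N31 x:[43/3,24] y:[5,11] z:[59/3,74/3] -> miss, prune

Summary -> nodes [0, 27, 2, 29, 12, 23, 26, 36, 32, 13, 10, 3, 8, 38, 14, 25, 15, 30, 31]; box-tests=19; leaf-entries=3; first=P4

== RESULT ==
[0, 27, 2, 29, 12, 23, 26, 36, 32, 13, 10, 3, 8, 38, 14, 25, 15, 30, 31]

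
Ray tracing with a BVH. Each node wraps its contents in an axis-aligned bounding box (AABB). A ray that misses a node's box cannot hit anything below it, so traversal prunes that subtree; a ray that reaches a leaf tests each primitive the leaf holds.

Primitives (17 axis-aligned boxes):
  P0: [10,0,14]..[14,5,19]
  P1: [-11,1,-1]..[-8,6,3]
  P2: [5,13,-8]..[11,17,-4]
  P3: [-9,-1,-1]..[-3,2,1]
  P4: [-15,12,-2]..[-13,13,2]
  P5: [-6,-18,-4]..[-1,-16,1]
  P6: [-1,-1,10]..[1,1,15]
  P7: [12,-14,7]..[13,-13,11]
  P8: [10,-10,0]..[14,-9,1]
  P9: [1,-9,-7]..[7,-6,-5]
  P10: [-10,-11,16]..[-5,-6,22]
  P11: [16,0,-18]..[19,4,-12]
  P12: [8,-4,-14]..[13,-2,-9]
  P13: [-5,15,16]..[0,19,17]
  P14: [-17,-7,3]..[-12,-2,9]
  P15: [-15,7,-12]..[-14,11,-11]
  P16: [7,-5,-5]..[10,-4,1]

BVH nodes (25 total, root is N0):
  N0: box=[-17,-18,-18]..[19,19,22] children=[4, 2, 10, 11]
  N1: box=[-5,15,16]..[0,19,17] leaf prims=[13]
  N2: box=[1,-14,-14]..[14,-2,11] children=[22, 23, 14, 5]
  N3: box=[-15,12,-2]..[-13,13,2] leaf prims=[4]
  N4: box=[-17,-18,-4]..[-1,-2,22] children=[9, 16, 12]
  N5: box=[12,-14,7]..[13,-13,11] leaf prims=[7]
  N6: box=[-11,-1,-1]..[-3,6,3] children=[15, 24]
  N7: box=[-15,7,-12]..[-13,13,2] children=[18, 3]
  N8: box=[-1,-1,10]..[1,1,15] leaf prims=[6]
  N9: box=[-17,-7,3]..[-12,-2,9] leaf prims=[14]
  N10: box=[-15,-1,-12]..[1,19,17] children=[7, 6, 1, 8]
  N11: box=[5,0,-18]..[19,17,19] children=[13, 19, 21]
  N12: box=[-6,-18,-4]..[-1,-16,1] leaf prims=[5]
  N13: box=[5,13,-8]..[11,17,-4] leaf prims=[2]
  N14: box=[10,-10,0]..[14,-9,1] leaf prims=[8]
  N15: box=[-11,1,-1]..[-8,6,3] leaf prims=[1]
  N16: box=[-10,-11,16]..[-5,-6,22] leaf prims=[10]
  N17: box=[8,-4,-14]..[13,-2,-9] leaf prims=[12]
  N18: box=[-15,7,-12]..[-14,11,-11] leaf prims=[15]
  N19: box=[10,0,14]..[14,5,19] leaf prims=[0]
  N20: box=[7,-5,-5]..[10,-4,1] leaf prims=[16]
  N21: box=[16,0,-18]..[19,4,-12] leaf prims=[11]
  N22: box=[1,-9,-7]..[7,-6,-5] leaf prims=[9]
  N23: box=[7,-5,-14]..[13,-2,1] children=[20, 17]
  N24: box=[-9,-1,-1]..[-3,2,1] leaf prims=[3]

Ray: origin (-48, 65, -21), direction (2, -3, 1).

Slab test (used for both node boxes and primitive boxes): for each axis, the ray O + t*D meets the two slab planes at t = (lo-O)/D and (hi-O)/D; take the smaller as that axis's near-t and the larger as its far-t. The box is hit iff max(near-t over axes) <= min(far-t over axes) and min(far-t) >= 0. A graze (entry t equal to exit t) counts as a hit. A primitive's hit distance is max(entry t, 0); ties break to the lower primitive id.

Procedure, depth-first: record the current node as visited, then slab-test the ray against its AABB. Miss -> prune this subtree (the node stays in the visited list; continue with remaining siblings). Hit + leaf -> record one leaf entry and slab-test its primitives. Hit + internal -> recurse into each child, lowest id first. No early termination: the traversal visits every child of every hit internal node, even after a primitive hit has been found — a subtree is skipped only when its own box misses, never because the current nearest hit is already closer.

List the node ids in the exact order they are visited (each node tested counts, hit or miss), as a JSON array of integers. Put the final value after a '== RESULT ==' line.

Traverse from the root:
N0 x:[31/2,67/2] y:[46/3,83/3] z:[3,43] -> hit [31/2,83/3], descend [2, 4, 10, 11]
  N2 x:[49/2,31] y:[67/3,79/3] z:[7,32] -> hit [49/2,79/3], descend [5, 14, 22, 23]
    N5 x:[30,61/2] y:[26,79/3] z:[28,32] -> miss, prune
    N14 x:[29,31] y:[74/3,25] z:[21,22] -> miss, prune
    N22 x:[49/2,55/2] y:[71/3,74/3] z:[14,16] -> miss, prune
    N23 x:[55/2,61/2] y:[67/3,70/3] z:[7,22] -> miss, prune
  N4 x:[31/2,47/2] y:[67/3,83/3] z:[17,43] -> hit [67/3,47/2], descend [9, 12, 16]
    N9 x:[31/2,18] y:[67/3,24] z:[24,30] -> miss, prune
    N12 x:[21,47/2] y:[27,83/3] z:[17,22] -> miss, prune
    N16 x:[19,43/2] y:[71/3,76/3] z:[37,43] -> miss, prune
  N10 x:[33/2,49/2] y:[46/3,22] z:[9,38] -> hit [33/2,22], descend [1, 6, 7, 8]
    N1 x:[43/2,24] y:[46/3,50/3] z:[37,38] -> miss, prune
    N6 x:[37/2,45/2] y:[59/3,22] z:[20,24] -> hit [20,22], descend [15, 24]
      N15 x:[37/2,20] y:[59/3,64/3] z:[20,24] -> hit [20,20] leaf, test {P1@t=20}
      N24 x:[39/2,45/2] y:[21,22] z:[20,22] -> hit [21,22] leaf, test {P3@t=21}
    N7 x:[33/2,35/2] y:[52/3,58/3] z:[9,23] -> hit [52/3,35/2], descend [3, 18]
      N3 x:[33/2,35/2] y:[52/3,53/3] z:[19,23] -> miss, prune
      N18 x:[33/2,17] y:[18,58/3] z:[9,10] -> miss, prune
    N8 x:[47/2,49/2] y:[64/3,22] z:[31,36] -> miss, prune
  N11 x:[53/2,67/2] y:[16,65/3] z:[3,40] -> miss, prune

20 AABB tests over nodes [0, 2, 5, 14, 22, 23, 4, 9, 12, 16, 10, 1, 6, 15, 24, 7, 3, 18, 8, 11]; 2 leaves entered; closest P1.

== RESULT ==
[0, 2, 5, 14, 22, 23, 4, 9, 12, 16, 10, 1, 6, 15, 24, 7, 3, 18, 8, 11]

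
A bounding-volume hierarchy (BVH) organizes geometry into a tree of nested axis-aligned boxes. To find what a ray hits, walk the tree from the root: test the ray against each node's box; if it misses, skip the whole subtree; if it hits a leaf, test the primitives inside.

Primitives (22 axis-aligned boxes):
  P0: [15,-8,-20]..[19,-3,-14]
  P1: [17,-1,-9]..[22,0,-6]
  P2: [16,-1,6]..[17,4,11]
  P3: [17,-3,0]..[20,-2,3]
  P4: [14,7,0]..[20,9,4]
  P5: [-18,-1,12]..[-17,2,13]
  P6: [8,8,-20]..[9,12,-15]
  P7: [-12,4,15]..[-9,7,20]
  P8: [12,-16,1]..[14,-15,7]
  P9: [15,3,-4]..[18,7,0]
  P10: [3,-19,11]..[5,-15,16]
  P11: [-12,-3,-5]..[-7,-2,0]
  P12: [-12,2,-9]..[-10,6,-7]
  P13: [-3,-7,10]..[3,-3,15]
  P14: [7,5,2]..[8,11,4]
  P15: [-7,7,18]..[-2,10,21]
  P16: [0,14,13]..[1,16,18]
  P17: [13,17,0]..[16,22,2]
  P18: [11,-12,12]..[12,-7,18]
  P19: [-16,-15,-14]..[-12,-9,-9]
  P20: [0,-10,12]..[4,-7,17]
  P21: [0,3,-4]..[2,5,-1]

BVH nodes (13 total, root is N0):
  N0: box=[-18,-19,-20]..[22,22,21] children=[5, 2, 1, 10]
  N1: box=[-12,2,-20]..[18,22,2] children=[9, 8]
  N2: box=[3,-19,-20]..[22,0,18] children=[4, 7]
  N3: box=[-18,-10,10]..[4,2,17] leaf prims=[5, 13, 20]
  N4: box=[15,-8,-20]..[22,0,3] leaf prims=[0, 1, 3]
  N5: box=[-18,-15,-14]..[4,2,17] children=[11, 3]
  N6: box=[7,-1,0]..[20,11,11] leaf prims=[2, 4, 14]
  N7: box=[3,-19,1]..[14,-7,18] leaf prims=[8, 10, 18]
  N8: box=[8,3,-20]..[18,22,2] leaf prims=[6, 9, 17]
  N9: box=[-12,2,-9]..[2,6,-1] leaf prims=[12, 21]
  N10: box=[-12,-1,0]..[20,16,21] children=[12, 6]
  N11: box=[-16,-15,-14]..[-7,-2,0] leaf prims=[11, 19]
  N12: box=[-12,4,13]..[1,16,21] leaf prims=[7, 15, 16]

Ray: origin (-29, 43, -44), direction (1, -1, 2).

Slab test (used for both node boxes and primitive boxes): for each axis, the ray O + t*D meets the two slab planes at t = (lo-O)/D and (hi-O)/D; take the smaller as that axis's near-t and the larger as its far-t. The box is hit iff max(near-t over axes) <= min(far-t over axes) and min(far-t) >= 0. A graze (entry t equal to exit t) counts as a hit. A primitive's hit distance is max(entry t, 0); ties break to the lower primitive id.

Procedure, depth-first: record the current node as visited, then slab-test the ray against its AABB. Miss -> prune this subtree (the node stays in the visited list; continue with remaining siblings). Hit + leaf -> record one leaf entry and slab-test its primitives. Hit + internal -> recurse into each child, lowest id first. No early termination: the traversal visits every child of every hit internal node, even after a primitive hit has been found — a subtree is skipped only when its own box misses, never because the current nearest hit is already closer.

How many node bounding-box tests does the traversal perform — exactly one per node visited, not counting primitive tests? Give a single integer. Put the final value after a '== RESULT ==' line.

Trace the traversal:
N0 x:[11,51] y:[21,62] z:[12,65/2] -> hit [21,65/2], descend [1, 2, 5, 10]
  N1 x:[17,47] y:[21,41] z:[12,23] -> hit [21,23], descend [8, 9]
    N8 x:[37,47] y:[21,40] z:[12,23] -> miss, prune
    N9 x:[17,31] y:[37,41] z:[35/2,43/2] -> miss, prune
  N2 x:[32,51] y:[43,62] z:[12,31] -> miss, prune
  N5 x:[11,33] y:[41,58] z:[15,61/2] -> miss, prune
  N10 x:[17,49] y:[27,44] z:[22,65/2] -> hit [27,65/2], descend [6, 12]
    N6 x:[36,49] y:[32,44] z:[22,55/2] -> miss, prune
    N12 x:[17,30] y:[27,39] z:[57/2,65/2] -> hit [57/2,30] leaf, test {P7(miss), P15(miss), P16@t=29}

order=[0, 1, 8, 9, 2, 5, 10, 6, 12]  |boxes|=9  |leaves|=1  hit=P16

== RESULT ==
9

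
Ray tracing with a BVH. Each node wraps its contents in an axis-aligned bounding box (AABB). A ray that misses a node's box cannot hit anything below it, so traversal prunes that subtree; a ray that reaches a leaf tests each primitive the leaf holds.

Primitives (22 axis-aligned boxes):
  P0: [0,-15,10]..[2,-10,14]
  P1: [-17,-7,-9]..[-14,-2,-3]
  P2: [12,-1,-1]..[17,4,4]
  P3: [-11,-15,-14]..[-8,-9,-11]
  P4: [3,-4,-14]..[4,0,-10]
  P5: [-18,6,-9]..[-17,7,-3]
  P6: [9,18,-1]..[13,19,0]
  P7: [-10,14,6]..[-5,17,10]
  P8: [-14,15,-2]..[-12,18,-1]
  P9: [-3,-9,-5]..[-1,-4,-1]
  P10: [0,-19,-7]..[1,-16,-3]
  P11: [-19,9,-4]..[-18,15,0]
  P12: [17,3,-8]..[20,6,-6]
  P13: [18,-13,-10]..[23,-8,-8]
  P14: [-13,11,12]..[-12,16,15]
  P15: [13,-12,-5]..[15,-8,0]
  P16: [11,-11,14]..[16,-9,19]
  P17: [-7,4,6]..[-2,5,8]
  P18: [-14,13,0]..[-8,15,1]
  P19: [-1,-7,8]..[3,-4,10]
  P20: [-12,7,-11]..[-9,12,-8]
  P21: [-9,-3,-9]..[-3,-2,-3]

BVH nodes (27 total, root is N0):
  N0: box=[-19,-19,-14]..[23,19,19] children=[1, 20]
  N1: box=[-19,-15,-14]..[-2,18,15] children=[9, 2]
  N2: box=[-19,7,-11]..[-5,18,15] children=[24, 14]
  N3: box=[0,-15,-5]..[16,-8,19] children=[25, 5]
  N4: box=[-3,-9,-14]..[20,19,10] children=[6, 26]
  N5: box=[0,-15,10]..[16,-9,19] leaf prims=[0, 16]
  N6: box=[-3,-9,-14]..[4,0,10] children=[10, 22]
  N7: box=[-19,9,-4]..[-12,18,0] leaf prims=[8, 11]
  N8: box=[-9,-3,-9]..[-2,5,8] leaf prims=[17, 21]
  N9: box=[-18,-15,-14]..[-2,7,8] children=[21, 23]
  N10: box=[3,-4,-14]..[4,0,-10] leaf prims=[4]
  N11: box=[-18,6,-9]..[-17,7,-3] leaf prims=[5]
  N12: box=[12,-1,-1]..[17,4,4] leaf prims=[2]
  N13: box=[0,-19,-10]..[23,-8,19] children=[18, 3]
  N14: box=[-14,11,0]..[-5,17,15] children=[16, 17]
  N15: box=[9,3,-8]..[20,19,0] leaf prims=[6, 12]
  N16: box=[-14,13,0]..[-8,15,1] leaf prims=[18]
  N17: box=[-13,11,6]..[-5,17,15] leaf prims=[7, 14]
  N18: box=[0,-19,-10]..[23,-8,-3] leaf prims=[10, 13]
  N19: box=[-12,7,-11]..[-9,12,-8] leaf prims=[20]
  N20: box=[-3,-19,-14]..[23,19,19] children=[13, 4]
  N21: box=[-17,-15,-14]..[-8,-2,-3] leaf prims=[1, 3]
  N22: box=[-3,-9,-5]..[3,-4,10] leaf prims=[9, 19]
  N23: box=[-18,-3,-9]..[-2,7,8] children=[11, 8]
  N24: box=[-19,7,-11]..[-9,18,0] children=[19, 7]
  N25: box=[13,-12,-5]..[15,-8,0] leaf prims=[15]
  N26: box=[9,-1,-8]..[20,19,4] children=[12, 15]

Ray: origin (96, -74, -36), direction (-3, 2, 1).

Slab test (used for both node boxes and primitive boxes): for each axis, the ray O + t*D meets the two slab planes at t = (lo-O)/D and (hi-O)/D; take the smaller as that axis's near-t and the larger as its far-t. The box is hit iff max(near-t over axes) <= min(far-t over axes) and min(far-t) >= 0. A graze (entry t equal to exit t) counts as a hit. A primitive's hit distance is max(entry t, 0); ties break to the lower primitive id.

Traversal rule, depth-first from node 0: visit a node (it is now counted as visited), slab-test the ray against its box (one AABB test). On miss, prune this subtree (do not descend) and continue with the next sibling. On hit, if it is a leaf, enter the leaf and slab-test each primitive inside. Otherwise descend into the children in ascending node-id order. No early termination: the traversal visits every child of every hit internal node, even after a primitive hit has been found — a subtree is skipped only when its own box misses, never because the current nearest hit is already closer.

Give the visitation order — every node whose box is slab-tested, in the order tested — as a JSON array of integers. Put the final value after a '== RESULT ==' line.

Traverse from the root:
N0 x:[73/3,115/3] y:[55/2,93/2] z:[22,55] -> hit [55/2,115/3], descend [1, 20]
  N1 x:[98/3,115/3] y:[59/2,46] z:[22,51] -> hit [98/3,115/3], descend [2, 9]
    N2 x:[101/3,115/3] y:[81/2,46] z:[25,51] -> miss, prune
    N9 x:[98/3,38] y:[59/2,81/2] z:[22,44] -> hit [98/3,38], descend [21, 23]
      N21 x:[104/3,113/3] y:[59/2,36] z:[22,33] -> miss, prune
      N23 x:[98/3,38] y:[71/2,81/2] z:[27,44] -> hit [71/2,38], descend [8, 11]
        N8 x:[98/3,35] y:[71/2,79/2] z:[27,44] -> miss, prune
        N11 x:[113/3,38] y:[40,81/2] z:[27,33] -> miss, prune
  N20 x:[73/3,33] y:[55/2,93/2] z:[22,55] -> hit [55/2,33], descend [4, 13]
    N4 x:[76/3,33] y:[65/2,93/2] z:[22,46] -> hit [65/2,33], descend [6, 26]
      N6 x:[92/3,33] y:[65/2,37] z:[22,46] -> hit [65/2,33], descend [10, 22]
        N10 x:[92/3,31] y:[35,37] z:[22,26] -> miss, prune
        N22 x:[31,33] y:[65/2,35] z:[31,46] -> hit [65/2,33] leaf, test {P9@t=65/2, P19(miss)}
      N26 x:[76/3,29] y:[73/2,93/2] z:[28,40] -> miss, prune
    N13 x:[73/3,32] y:[55/2,33] z:[26,55] -> hit [55/2,32], descend [3, 18]
      N3 x:[80/3,32] y:[59/2,33] z:[31,55] -> hit [31,32], descend [5, 25]
        N5 x:[80/3,32] y:[59/2,65/2] z:[46,55] -> miss, prune
        N25 x:[27,83/3] y:[31,33] z:[31,36] -> miss, prune
      N18 x:[73/3,32] y:[55/2,33] z:[26,33] -> hit [55/2,32] leaf, test {P10(miss), P13(miss)}

19 AABB tests over nodes [0, 1, 2, 9, 21, 23, 8, 11, 20, 4, 6, 10, 22, 26, 13, 3, 5, 25, 18]; 2 leaves entered; closest P9.

== RESULT ==
[0, 1, 2, 9, 21, 23, 8, 11, 20, 4, 6, 10, 22, 26, 13, 3, 5, 25, 18]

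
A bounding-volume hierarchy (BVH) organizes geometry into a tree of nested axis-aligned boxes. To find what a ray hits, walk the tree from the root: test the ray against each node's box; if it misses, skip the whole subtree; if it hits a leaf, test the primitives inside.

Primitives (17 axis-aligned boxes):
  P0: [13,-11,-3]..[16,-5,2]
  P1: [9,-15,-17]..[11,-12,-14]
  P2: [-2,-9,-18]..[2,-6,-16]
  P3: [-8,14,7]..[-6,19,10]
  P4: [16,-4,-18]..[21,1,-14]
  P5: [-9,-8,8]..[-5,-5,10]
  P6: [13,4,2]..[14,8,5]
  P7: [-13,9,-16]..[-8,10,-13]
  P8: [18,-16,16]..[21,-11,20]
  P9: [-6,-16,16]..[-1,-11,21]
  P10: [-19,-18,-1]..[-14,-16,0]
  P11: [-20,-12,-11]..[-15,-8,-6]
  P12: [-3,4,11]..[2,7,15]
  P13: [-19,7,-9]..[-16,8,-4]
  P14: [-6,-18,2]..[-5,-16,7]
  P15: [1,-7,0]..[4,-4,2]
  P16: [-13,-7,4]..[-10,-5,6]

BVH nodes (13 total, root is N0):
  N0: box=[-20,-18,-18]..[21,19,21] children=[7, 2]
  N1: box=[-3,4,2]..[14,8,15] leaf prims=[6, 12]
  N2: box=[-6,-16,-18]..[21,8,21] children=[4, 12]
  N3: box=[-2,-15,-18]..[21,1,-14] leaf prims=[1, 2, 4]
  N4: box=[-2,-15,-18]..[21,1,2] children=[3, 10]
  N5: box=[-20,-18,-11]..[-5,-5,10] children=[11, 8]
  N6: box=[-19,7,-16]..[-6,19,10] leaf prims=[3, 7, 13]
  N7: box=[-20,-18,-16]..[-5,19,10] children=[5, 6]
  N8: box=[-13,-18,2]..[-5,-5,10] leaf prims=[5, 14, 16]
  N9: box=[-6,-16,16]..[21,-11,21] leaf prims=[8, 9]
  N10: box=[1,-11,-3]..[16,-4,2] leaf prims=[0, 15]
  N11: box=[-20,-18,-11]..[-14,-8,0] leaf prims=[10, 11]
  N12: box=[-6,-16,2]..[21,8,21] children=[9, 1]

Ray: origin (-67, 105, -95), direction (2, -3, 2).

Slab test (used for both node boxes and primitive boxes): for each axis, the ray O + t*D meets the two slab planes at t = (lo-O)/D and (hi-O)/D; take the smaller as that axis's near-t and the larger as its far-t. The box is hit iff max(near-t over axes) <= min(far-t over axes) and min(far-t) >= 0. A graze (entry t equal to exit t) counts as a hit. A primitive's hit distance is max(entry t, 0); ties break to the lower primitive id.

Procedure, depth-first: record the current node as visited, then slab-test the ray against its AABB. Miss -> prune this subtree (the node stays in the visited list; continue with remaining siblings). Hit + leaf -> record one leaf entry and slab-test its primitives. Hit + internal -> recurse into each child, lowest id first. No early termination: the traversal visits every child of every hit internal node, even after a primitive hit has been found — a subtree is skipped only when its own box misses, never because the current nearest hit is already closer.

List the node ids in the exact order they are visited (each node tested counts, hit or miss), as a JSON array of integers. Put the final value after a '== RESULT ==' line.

Traverse from the root:
N0 x:[47/2,44] y:[86/3,41] z:[77/2,58] -> hit [77/2,41], descend [2, 7]
  N2 x:[61/2,44] y:[97/3,121/3] z:[77/2,58] -> hit [77/2,121/3], descend [4, 12]
    N4 x:[65/2,44] y:[104/3,40] z:[77/2,97/2] -> hit [77/2,40], descend [3, 10]
      N3 x:[65/2,44] y:[104/3,40] z:[77/2,81/2] -> hit [77/2,40] leaf, test {P1@t=39, P2(miss), P4(miss)}
      N10 x:[34,83/2] y:[109/3,116/3] z:[46,97/2] -> miss, prune
    N12 x:[61/2,44] y:[97/3,121/3] z:[97/2,58] -> miss, prune
  N7 x:[47/2,31] y:[86/3,41] z:[79/2,105/2] -> miss, prune

7 AABB tests over nodes [0, 2, 4, 3, 10, 12, 7]; 1 leaf entered; closest P1.

== RESULT ==
[0, 2, 4, 3, 10, 12, 7]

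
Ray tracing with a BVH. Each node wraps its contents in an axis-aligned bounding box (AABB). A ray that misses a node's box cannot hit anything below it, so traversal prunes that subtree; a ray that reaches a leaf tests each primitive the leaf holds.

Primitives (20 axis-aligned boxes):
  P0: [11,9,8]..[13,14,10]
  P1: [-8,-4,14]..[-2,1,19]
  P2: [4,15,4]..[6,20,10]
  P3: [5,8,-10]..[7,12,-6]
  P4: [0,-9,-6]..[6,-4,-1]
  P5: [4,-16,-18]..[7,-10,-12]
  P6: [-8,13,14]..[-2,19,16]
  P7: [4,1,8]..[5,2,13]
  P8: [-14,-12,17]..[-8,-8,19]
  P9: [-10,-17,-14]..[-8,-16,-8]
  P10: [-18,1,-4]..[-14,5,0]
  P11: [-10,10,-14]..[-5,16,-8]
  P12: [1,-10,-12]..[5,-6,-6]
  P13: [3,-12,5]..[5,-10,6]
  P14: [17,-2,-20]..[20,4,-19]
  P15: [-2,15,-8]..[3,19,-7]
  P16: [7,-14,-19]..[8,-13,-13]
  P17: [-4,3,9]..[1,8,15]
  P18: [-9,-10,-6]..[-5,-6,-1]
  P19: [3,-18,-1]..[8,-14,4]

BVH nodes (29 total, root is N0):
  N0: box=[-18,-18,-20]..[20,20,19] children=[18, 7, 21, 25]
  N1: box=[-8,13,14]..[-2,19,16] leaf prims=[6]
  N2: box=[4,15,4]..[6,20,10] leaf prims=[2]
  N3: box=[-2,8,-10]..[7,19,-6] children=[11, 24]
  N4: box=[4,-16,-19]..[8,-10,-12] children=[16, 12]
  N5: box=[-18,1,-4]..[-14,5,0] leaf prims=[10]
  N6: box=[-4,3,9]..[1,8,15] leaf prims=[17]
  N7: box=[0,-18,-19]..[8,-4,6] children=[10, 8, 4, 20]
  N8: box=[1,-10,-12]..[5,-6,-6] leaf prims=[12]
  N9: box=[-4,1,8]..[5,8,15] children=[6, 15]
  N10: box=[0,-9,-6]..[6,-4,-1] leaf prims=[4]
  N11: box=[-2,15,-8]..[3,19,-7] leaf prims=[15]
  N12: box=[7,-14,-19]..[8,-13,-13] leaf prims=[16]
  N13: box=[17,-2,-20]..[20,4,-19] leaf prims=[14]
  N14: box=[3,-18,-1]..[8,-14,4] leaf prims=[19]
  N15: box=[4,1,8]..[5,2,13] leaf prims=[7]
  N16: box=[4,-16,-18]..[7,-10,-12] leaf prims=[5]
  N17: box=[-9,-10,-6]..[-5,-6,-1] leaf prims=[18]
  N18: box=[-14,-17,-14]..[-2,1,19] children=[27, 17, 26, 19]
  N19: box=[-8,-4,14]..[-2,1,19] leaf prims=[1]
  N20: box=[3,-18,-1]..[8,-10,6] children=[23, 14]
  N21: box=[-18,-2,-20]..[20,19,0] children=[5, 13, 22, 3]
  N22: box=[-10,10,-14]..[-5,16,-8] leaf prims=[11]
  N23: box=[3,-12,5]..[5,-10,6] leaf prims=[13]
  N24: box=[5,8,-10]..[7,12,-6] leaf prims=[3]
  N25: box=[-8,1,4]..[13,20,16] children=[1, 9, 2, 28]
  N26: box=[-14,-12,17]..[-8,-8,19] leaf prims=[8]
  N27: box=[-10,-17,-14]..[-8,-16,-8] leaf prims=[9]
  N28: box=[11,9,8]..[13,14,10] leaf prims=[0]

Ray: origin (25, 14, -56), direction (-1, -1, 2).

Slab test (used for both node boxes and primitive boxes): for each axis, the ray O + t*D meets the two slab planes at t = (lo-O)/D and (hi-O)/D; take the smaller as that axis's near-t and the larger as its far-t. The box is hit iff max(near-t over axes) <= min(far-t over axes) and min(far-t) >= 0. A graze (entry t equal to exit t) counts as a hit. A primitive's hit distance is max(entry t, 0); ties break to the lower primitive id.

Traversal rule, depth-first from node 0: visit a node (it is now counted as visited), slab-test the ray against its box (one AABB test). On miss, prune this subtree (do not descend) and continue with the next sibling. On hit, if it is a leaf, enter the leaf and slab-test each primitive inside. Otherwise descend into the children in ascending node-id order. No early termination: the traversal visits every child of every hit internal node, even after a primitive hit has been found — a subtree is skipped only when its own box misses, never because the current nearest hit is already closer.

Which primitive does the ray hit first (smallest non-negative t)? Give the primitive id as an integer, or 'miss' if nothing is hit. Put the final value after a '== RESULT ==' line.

Walk:
N0 x:[5,43] y:[-6,32] z:[18,75/2] -> hit [18,32], descend [7, 18, 21, 25]
  N7 x:[17,25] y:[18,32] z:[37/2,31] -> hit [37/2,25], descend [4, 8, 10, 20]
    N4 x:[17,21] y:[24,30] z:[37/2,22] -> miss, prune
    N8 x:[20,24] y:[20,24] z:[22,25] -> hit [22,24] leaf, test {P12@t=22}
    N10 x:[19,25] y:[18,23] z:[25,55/2] -> miss, prune
    N20 x:[17,22] y:[24,32] z:[55/2,31] -> miss, prune
  N18 x:[27,39] y:[13,31] z:[21,75/2] -> hit [27,31], descend [17, 19, 26, 27]
    N17 x:[30,34] y:[20,24] z:[25,55/2] -> miss, prune
    N19 x:[27,33] y:[13,18] z:[35,75/2] -> miss, prune
    N26 x:[33,39] y:[22,26] z:[73/2,75/2] -> miss, prune
    N27 x:[33,35] y:[30,31] z:[21,24] -> miss, prune
  N21 x:[5,43] y:[-5,16] z:[18,28] -> miss, prune
  N25 x:[12,33] y:[-6,13] z:[30,36] -> miss, prune

Summary -> nodes [0, 7, 4, 8, 10, 20, 18, 17, 19, 26, 27, 21, 25]; box-tests=13; leaf-entries=1; first=P12

== RESULT ==
12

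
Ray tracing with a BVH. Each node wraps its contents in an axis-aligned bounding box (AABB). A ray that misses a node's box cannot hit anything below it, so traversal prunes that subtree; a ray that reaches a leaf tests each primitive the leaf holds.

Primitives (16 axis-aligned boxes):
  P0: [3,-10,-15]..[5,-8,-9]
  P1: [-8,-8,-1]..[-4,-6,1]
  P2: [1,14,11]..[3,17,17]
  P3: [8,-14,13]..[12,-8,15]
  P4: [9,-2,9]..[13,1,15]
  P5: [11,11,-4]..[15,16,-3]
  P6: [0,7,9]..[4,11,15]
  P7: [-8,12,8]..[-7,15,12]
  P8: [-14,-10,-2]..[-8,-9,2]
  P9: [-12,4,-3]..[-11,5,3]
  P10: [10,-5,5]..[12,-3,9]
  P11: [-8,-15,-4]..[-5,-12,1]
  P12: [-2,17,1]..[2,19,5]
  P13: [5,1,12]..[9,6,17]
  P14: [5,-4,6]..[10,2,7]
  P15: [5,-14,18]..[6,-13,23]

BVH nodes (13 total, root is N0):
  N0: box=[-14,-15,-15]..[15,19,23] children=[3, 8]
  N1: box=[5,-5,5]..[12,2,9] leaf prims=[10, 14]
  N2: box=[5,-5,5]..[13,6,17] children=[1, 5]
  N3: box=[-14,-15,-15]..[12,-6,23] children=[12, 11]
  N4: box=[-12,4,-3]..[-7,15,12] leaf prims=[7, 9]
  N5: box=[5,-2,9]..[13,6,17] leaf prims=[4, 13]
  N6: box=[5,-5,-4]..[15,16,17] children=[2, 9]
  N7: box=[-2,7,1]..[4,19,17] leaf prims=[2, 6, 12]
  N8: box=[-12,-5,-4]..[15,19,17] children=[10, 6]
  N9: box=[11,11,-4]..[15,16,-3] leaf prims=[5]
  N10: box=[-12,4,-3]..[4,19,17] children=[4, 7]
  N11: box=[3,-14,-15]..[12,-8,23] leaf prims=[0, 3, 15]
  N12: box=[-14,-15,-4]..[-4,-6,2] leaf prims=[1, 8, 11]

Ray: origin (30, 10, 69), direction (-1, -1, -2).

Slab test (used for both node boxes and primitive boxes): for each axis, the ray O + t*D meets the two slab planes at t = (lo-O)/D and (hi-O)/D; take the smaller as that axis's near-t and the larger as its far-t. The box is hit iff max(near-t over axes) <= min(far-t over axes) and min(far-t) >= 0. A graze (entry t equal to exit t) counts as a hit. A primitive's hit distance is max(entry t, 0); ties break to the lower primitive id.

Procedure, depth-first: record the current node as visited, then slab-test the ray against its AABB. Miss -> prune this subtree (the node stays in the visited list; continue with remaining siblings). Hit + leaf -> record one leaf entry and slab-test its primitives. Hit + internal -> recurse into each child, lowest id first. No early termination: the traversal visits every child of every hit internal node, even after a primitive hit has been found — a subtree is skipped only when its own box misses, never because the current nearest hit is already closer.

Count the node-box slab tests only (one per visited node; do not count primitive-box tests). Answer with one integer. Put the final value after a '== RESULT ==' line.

Traverse from the root:
N0 x:[15,44] y:[-9,25] z:[23,42] -> hit [23,25], descend [3, 8]
  N3 x:[18,44] y:[16,25] z:[23,42] -> hit [23,25], descend [11, 12]
    N11 x:[18,27] y:[18,24] z:[23,42] -> hit [23,24] leaf, test {P0(miss), P3(miss), P15@t=24}
    N12 x:[34,44] y:[16,25] z:[67/2,73/2] -> miss, prune
  N8 x:[15,42] y:[-9,15] z:[26,73/2] -> miss, prune

order=[0, 3, 11, 12, 8]  |boxes|=5  |leaves|=1  hit=P15

== RESULT ==
5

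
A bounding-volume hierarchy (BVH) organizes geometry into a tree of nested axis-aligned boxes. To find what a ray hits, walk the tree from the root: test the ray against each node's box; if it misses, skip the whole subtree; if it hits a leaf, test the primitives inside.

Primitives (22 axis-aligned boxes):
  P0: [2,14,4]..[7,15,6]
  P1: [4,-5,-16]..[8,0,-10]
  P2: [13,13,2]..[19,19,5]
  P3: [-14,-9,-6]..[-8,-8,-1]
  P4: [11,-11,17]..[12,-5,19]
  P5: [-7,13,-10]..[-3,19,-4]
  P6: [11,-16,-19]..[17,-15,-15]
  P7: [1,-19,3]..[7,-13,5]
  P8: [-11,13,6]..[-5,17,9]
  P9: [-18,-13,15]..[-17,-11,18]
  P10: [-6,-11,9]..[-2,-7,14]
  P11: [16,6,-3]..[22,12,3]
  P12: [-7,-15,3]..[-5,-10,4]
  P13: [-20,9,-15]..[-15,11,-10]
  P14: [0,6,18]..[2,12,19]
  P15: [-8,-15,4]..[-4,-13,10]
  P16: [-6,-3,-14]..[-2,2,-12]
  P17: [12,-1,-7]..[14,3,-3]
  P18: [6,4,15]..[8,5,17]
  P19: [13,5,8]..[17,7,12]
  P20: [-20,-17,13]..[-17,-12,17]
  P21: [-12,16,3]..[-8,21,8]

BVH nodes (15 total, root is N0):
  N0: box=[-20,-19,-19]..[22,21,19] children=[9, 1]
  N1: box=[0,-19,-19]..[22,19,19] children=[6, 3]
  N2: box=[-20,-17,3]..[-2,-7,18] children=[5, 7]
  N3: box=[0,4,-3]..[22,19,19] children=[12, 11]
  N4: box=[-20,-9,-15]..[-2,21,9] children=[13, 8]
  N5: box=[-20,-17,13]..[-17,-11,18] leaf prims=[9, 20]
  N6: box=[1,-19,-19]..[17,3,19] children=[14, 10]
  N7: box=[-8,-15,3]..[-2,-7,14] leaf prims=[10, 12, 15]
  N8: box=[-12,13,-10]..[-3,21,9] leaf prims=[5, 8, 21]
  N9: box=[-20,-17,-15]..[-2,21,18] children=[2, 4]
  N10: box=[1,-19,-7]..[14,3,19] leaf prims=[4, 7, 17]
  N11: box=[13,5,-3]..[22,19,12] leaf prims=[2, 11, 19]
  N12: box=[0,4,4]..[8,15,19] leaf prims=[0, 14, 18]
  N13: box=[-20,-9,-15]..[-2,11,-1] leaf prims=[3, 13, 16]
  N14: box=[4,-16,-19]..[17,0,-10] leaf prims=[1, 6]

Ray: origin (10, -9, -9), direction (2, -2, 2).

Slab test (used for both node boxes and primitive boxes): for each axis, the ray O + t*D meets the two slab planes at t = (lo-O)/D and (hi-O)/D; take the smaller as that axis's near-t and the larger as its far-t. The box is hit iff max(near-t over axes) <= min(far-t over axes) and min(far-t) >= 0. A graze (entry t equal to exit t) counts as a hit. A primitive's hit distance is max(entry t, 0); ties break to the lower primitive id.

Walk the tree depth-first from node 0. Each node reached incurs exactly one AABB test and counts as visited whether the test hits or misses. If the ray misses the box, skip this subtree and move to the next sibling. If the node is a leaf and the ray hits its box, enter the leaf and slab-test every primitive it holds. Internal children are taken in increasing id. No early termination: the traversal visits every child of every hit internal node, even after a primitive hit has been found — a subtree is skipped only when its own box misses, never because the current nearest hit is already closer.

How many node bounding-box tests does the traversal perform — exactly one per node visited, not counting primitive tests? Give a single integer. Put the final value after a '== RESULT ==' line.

Walk:
N0 x:[-15,6] y:[-15,5] z:[-5,14] -> hit [-5,5], descend [1, 9]
  N1 x:[-5,6] y:[-14,5] z:[-5,14] -> hit [-5,5], descend [3, 6]
    N3 x:[-5,6] y:[-14,-13/2] z:[3,14] -> miss, prune
    N6 x:[-9/2,7/2] y:[-6,5] z:[-5,14] -> hit [-9/2,7/2], descend [10, 14]
      N10 x:[-9/2,2] y:[-6,5] z:[1,14] -> hit [1,2] leaf, test {P4(miss), P7(miss), P17(miss)}
      N14 x:[-3,7/2] y:[-9/2,7/2] z:[-5,-1/2] -> miss, prune
  N9 x:[-15,-6] y:[-15,4] z:[-3,27/2] -> miss, prune

Summary -> nodes [0, 1, 3, 6, 10, 14, 9]; box-tests=7; leaf-entries=1; first=miss

== RESULT ==
7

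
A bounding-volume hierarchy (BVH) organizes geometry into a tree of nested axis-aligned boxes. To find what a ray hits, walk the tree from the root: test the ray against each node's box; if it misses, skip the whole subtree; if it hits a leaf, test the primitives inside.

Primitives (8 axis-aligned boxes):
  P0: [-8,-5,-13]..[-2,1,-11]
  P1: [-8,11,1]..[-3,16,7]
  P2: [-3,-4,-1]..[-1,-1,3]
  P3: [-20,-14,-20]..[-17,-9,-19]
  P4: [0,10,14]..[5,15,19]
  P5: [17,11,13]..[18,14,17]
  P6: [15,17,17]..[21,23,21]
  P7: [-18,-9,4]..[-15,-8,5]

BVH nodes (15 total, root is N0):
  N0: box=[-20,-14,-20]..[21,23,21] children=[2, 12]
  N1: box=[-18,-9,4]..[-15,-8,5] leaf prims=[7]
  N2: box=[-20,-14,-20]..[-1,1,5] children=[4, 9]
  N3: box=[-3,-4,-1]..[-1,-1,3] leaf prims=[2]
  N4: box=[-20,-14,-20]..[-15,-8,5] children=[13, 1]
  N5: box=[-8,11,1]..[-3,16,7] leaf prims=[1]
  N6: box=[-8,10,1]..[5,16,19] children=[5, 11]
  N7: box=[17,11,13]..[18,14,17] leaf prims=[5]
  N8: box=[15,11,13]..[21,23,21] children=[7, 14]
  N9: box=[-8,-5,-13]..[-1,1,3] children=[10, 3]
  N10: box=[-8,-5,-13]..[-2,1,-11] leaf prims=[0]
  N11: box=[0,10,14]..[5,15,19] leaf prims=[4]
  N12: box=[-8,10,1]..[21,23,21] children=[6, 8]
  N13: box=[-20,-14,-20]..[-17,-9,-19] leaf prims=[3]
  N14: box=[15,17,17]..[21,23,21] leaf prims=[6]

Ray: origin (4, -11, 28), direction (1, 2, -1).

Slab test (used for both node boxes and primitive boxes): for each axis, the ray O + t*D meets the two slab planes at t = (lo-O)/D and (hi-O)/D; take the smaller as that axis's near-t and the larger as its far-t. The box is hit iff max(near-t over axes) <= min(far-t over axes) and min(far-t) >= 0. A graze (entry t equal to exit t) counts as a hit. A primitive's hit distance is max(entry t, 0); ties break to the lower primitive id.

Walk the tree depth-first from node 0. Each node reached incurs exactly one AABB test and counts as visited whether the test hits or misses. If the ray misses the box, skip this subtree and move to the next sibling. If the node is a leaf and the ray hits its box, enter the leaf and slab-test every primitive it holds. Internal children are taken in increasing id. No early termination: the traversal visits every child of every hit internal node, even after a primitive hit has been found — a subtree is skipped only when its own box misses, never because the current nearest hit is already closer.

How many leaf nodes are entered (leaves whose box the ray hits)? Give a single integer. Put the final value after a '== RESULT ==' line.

Traverse from the root:
N0 x:[-24,17] y:[-3/2,17] z:[7,48] -> hit [7,17], descend [2, 12]
  N2 x:[-24,-5] y:[-3/2,6] z:[23,48] -> miss, prune
  N12 x:[-12,17] y:[21/2,17] z:[7,27] -> hit [21/2,17], descend [6, 8]
    N6 x:[-12,1] y:[21/2,27/2] z:[9,27] -> miss, prune
    N8 x:[11,17] y:[11,17] z:[7,15] -> hit [11,15], descend [7, 14]
      N7 x:[13,14] y:[11,25/2] z:[11,15] -> miss, prune
      N14 x:[11,17] y:[14,17] z:[7,11] -> miss, prune

order=[0, 2, 12, 6, 8, 7, 14]  |boxes|=7  |leaves|=0  hit=miss

== RESULT ==
0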